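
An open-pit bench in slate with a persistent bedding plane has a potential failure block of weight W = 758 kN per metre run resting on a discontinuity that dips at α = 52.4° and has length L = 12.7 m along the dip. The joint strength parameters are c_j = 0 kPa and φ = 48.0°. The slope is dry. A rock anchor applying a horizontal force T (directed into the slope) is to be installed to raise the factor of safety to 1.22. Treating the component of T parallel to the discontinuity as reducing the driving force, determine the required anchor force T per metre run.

T = 135 kN/m

Resolving forces along and normal to the sliding plane, with the horizontal anchor force T adding T·sinα to the effective normal force and T·cosα acting up the plane against the driving force:
FS = [c_jL + (W cosα + T sinα) tanφ] / [W sinα − T cosα]
Without the anchor: N' = 462.5 kN/m, driving T_d = 600.6 kN/m, resisting R = 0·12.7 + 462.5·tan48.0° = 513.6 kN/m, FS = 0.86.
Setting FS = 1.22 and solving for T:
1.22·(600.6 − T cos52.4°) = 513.6 + T sin52.4°·tan48.0°
T·(sin52.4°·tan48.0° + 1.22·cos52.4°) = 1.22·600.6 − 513.6
T·(0.7923·1.1106 + 1.22·0.6101) = 732.7 − 513.6 = 219.0
T·1.6243 = 219.0
T = 134.8 kN/m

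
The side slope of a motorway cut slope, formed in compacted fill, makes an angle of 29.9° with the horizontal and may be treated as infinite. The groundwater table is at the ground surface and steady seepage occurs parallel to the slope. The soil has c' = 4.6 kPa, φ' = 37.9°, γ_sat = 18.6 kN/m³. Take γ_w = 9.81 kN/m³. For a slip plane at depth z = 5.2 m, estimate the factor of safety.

FS = 0.75

With seepage parallel to the slope and the water table at the surface, the effective normal stress on the slip plane uses the buoyant unit weight γ' = γ_sat − γ_w while the driving shear stress uses γ_sat:
FS = [c' + γ' z cos²β tanφ'] / [γ_sat z sinβ cosβ]
γ' = 18.6 − 9.81 = 8.79 kN/m³
Numerator = 4.6 + 8.79·5.2·cos²29.9°·tan37.9° = 4.6 + 8.79·5.2·0.7515·0.7785 = 31.341 kPa
Denominator = 18.6·5.2·sin29.9°·cos29.9° = 18.6·5.2·0.4985·0.8669 = 41.796 kPa
FS = 31.341 / 41.796 = 0.750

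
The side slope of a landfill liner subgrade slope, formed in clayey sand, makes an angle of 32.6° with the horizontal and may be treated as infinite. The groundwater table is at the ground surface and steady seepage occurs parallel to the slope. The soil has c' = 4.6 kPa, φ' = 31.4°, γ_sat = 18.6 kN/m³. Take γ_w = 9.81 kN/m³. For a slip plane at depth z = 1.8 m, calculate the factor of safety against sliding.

FS = 0.75

With seepage parallel to the slope and the water table at the surface, the effective normal stress on the slip plane uses the buoyant unit weight γ' = γ_sat − γ_w while the driving shear stress uses γ_sat:
FS = [c' + γ' z cos²β tanφ'] / [γ_sat z sinβ cosβ]
γ' = 18.6 − 9.81 = 8.79 kN/m³
Numerator = 4.6 + 8.79·1.8·cos²32.6°·tan31.4° = 4.6 + 8.79·1.8·0.7097·0.6104 = 11.454 kPa
Denominator = 18.6·1.8·sin32.6°·cos32.6° = 18.6·1.8·0.5388·0.8425 = 15.196 kPa
FS = 11.454 / 15.196 = 0.754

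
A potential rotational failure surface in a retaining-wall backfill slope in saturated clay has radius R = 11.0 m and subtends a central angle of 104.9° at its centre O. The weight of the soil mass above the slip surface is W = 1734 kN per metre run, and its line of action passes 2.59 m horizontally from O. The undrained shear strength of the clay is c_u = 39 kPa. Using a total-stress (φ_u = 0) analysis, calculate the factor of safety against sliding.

Taking moments about the centre O, the resisting moment is provided by the undrained shear strength acting along the arc:
Arc length L_a = R·θ = 11.0·(104.9°·π/180) = 11.0·1.8309 = 20.14 m
M_R = c_u·L_a·R = 39·20.14·11.0 = 8639.8 kN·m/m
M_D = W·d = 1734·2.59 = 4491.1 kN·m/m
FS = M_R / M_D = 8639.8 / 4491.1 = 1.924

FS = 1.92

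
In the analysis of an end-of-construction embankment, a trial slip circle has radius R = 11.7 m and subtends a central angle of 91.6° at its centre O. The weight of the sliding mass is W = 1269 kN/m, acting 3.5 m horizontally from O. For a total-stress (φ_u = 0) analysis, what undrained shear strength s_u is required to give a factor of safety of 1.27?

s_u = 25.8 kPa

FS = s_u·L_a·R / (W·d), so s_u = FS·W·d / (L_a·R).
Arc length L_a = R·θ = 11.7·(91.6°·π/180) = 11.7·1.5987 = 18.71 m
s_u = 1.27·1269·3.5 / (18.71·11.7) = 5640.7 / 218.85 = 25.77 kPa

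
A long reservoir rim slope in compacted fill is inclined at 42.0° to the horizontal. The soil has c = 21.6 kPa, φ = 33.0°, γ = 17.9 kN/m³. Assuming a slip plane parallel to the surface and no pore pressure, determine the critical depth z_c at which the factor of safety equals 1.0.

z_c = 8.71 m

Setting FS = 1.00 in FS = [c + γz cos²β tanφ] / [γz sinβ cosβ] and solving for z:
z = c / [γ cosβ (FS·sinβ − cosβ·tanφ)]
  = 21.6 / [17.9·cos42.0°·(1.00·sin42.0° − cos42.0°·tan33.0°)]
  = 21.6 / [17.9·0.7431·(1.00·0.6691 − 0.7431·0.6494)]
  = 21.6 / 2.4812 = 8.705 m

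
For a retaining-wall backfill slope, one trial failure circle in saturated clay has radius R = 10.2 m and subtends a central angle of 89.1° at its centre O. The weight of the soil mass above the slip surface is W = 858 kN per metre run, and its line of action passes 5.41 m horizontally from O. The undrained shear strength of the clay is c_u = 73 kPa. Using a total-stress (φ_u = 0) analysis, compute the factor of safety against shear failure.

FS = 2.54

Taking moments about the centre O, the resisting moment is provided by the undrained shear strength acting along the arc:
Arc length L_a = R·θ = 10.2·(89.1°·π/180) = 10.2·1.5551 = 15.86 m
M_R = c_u·L_a·R = 73·15.86·10.2 = 11810.8 kN·m/m
M_D = W·d = 858·5.41 = 4641.8 kN·m/m
FS = M_R / M_D = 11810.8 / 4641.8 = 2.544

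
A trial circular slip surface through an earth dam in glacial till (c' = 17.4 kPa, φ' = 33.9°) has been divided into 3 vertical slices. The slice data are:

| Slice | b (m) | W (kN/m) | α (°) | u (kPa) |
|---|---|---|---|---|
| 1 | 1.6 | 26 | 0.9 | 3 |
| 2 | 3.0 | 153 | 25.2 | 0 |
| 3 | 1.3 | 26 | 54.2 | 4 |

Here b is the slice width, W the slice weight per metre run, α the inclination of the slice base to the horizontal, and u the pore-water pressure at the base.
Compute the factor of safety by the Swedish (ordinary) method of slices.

FS = 2.72

Ordinary method of slices: FS = Σ[c'·Δl_i + (W_i cosα_i − u_i·Δl_i)·tanφ'] / Σ W_i sinα_i, with Δl_i = b_i / cosα_i.
Slice 1: Δl = 1.6/cos0.9° = 1.600 m; N'_1 = 26·cos0.9° − 3·1.600 = 21.2; c'Δl = 27.84; W sinα = 0.4
Slice 2: Δl = 3.0/cos25.2° = 3.316 m; N'_2 = 153·cos25.2° − 0·3.316 = 138.4; c'Δl = 57.69; W sinα = 65.1
Slice 3: Δl = 1.3/cos54.2° = 2.222 m; N'_3 = 26·cos54.2° − 4·2.222 = 6.3; c'Δl = 38.67; W sinα = 21.1
Σc'Δl = 124.2 kN/m; ΣN' = 166.0 kN/m; ΣW sinα = 86.6 kN/m
Resisting = 124.2 + 166.0·tan33.9° = 124.2 + 111.5 = 235.7 kN/m
FS = 235.7 / 86.6 = 2.721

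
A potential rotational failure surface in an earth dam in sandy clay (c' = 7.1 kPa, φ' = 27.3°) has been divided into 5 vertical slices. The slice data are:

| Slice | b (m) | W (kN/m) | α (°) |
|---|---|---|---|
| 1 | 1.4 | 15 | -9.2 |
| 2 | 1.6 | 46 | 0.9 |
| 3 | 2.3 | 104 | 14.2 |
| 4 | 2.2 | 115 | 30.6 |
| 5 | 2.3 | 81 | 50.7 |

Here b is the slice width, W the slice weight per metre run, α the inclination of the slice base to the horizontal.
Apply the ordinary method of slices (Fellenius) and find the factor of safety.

Ordinary method of slices: FS = Σ[c'·Δl_i + (W_i cosα_i)·tanφ'] / Σ W_i sinα_i, with Δl_i = b_i / cosα_i.
Slice 1: Δl = 1.4/cos(-9.2°) = 1.418 m; N'_1 = 15·cos(-9.2°) = 14.8; c'Δl = 10.07; W sinα = -2.4
Slice 2: Δl = 1.6/cos0.9° = 1.600 m; N'_2 = 46·cos0.9° = 46.0; c'Δl = 11.36; W sinα = 0.7
Slice 3: Δl = 2.3/cos14.2° = 2.372 m; N'_3 = 104·cos14.2° = 100.8; c'Δl = 16.84; W sinα = 25.5
Slice 4: Δl = 2.2/cos30.6° = 2.556 m; N'_4 = 115·cos30.6° = 99.0; c'Δl = 18.15; W sinα = 58.5
Slice 5: Δl = 2.3/cos50.7° = 3.631 m; N'_5 = 81·cos50.7° = 51.3; c'Δl = 25.78; W sinα = 62.7
Σc'Δl = 82.2 kN/m; ΣN' = 311.9 kN/m; ΣW sinα = 145.1 kN/m
Resisting = 82.2 + 311.9·tan27.3° = 82.2 + 161.0 = 243.2 kN/m
FS = 243.2 / 145.1 = 1.677

FS = 1.68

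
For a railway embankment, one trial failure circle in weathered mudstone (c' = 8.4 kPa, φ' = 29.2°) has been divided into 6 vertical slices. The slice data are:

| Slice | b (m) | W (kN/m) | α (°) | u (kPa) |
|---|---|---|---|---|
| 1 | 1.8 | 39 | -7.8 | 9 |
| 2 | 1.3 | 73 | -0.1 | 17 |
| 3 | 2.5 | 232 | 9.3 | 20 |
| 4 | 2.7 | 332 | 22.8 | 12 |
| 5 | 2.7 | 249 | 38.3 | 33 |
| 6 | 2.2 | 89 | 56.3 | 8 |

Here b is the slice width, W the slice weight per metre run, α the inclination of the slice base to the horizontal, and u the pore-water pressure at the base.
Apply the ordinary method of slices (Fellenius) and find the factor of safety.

FS = 1.24

Ordinary method of slices: FS = Σ[c'·Δl_i + (W_i cosα_i − u_i·Δl_i)·tanφ'] / Σ W_i sinα_i, with Δl_i = b_i / cosα_i.
Slice 1: Δl = 1.8/cos(-7.8°) = 1.817 m; N'_1 = 39·cos(-7.8°) − 9·1.817 = 22.3; c'Δl = 15.26; W sinα = -5.3
Slice 2: Δl = 1.3/cos(-0.1°) = 1.300 m; N'_2 = 73·cos(-0.1°) − 17·1.300 = 50.9; c'Δl = 10.92; W sinα = -0.1
Slice 3: Δl = 2.5/cos9.3° = 2.533 m; N'_3 = 232·cos9.3° − 20·2.533 = 178.3; c'Δl = 21.28; W sinα = 37.5
Slice 4: Δl = 2.7/cos22.8° = 2.929 m; N'_4 = 332·cos22.8° − 12·2.929 = 270.9; c'Δl = 24.60; W sinα = 128.7
Slice 5: Δl = 2.7/cos38.3° = 3.440 m; N'_5 = 249·cos38.3° − 33·3.440 = 81.9; c'Δl = 28.90; W sinα = 154.3
Slice 6: Δl = 2.2/cos56.3° = 3.965 m; N'_6 = 89·cos56.3° − 8·3.965 = 17.7; c'Δl = 33.31; W sinα = 74.0
Σc'Δl = 134.3 kN/m; ΣN' = 621.9 kN/m; ΣW sinα = 389.1 kN/m
Resisting = 134.3 + 621.9·tan29.2° = 134.3 + 347.6 = 481.8 kN/m
FS = 481.8 / 389.1 = 1.238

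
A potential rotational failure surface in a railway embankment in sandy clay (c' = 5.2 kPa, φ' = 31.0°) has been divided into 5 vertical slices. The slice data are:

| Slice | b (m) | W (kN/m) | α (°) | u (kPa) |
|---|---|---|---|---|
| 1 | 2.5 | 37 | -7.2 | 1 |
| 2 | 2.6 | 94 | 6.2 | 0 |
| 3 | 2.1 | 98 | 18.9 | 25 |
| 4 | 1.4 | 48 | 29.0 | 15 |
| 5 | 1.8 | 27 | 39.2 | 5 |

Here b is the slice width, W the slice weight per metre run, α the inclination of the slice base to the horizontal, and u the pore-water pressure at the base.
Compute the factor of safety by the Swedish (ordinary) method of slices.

FS = 2.24

Ordinary method of slices: FS = Σ[c'·Δl_i + (W_i cosα_i − u_i·Δl_i)·tanφ'] / Σ W_i sinα_i, with Δl_i = b_i / cosα_i.
Slice 1: Δl = 2.5/cos(-7.2°) = 2.520 m; N'_1 = 37·cos(-7.2°) − 1·2.520 = 34.2; c'Δl = 13.10; W sinα = -4.6
Slice 2: Δl = 2.6/cos6.2° = 2.615 m; N'_2 = 94·cos6.2° − 0·2.615 = 93.5; c'Δl = 13.60; W sinα = 10.2
Slice 3: Δl = 2.1/cos18.9° = 2.220 m; N'_3 = 98·cos18.9° − 25·2.220 = 37.2; c'Δl = 11.54; W sinα = 31.7
Slice 4: Δl = 1.4/cos29.0° = 1.601 m; N'_4 = 48·cos29.0° − 15·1.601 = 18.0; c'Δl = 8.32; W sinα = 23.3
Slice 5: Δl = 1.8/cos39.2° = 2.323 m; N'_5 = 27·cos39.2° − 5·2.323 = 9.3; c'Δl = 12.08; W sinα = 17.1
Σc'Δl = 58.6 kN/m; ΣN' = 192.1 kN/m; ΣW sinα = 77.6 kN/m
Resisting = 58.6 + 192.1·tan31.0° = 58.6 + 115.5 = 174.1 kN/m
FS = 174.1 / 77.6 = 2.244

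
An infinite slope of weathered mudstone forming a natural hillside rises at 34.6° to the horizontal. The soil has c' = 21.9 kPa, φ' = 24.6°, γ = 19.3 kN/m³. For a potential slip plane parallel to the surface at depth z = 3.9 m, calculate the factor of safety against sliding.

FS = 1.29

For an infinite slope with a slip plane parallel to the surface (no pore pressure): FS = [c' + γz cos²β tanφ'] / [γz sinβ cosβ].
γz = 19.3·3.9 = 75.27 kN/m²
Numerator = 21.9 + 75.27·cos²34.6°·tan24.6° = 21.9 + 75.27·0.6776·0.4578 = 45.249 kPa
Denominator = 75.27·sin34.6°·cos34.6° = 75.27·0.5678·0.8231 = 35.182 kPa
FS = 45.249 / 35.182 = 1.286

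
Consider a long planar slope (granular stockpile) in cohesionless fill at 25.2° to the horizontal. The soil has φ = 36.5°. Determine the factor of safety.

For a dry cohesionless infinite slope the factor of safety is FS = tanφ / tanβ.
FS = tan36.5° / tan25.2° = 0.7400 / 0.4706 = 1.572

FS = 1.57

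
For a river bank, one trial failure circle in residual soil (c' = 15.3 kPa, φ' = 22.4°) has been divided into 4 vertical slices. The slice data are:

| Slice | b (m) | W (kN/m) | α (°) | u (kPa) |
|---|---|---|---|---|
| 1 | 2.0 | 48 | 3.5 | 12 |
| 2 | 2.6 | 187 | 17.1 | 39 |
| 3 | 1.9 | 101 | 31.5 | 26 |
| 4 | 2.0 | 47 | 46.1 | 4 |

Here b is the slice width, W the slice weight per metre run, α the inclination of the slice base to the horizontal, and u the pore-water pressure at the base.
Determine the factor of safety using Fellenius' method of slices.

Ordinary method of slices: FS = Σ[c'·Δl_i + (W_i cosα_i − u_i·Δl_i)·tanφ'] / Σ W_i sinα_i, with Δl_i = b_i / cosα_i.
Slice 1: Δl = 2.0/cos3.5° = 2.004 m; N'_1 = 48·cos3.5° − 12·2.004 = 23.9; c'Δl = 30.66; W sinα = 2.9
Slice 2: Δl = 2.6/cos17.1° = 2.720 m; N'_2 = 187·cos17.1° − 39·2.720 = 72.6; c'Δl = 41.62; W sinα = 55.0
Slice 3: Δl = 1.9/cos31.5° = 2.228 m; N'_3 = 101·cos31.5° − 26·2.228 = 28.2; c'Δl = 34.09; W sinα = 52.8
Slice 4: Δl = 2.0/cos46.1° = 2.884 m; N'_4 = 47·cos46.1° − 4·2.884 = 21.1; c'Δl = 44.13; W sinα = 33.9
Σc'Δl = 150.5 kN/m; ΣN' = 145.7 kN/m; ΣW sinα = 144.6 kN/m
Resisting = 150.5 + 145.7·tan22.4° = 150.5 + 60.1 = 210.6 kN/m
FS = 210.6 / 144.6 = 1.457

FS = 1.46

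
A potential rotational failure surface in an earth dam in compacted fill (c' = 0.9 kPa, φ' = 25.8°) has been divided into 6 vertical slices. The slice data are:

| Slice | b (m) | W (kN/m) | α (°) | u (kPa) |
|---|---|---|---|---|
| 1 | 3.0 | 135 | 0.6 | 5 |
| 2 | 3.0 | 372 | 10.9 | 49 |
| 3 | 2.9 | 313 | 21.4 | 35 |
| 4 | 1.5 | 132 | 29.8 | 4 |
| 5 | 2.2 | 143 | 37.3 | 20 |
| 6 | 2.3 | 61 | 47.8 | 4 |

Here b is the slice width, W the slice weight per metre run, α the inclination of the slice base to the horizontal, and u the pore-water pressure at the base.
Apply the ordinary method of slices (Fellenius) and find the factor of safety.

Ordinary method of slices: FS = Σ[c'·Δl_i + (W_i cosα_i − u_i·Δl_i)·tanφ'] / Σ W_i sinα_i, with Δl_i = b_i / cosα_i.
Slice 1: Δl = 3.0/cos0.6° = 3.000 m; N'_1 = 135·cos0.6° − 5·3.000 = 120.0; c'Δl = 2.70; W sinα = 1.4
Slice 2: Δl = 3.0/cos10.9° = 3.055 m; N'_2 = 372·cos10.9° − 49·3.055 = 215.6; c'Δl = 2.75; W sinα = 70.3
Slice 3: Δl = 2.9/cos21.4° = 3.115 m; N'_3 = 313·cos21.4° − 35·3.115 = 182.4; c'Δl = 2.80; W sinα = 114.2
Slice 4: Δl = 1.5/cos29.8° = 1.729 m; N'_4 = 132·cos29.8° − 4·1.729 = 107.6; c'Δl = 1.56; W sinα = 65.6
Slice 5: Δl = 2.2/cos37.3° = 2.766 m; N'_5 = 143·cos37.3° − 20·2.766 = 58.4; c'Δl = 2.49; W sinα = 86.7
Slice 6: Δl = 2.3/cos47.8° = 3.424 m; N'_6 = 61·cos47.8° − 4·3.424 = 27.3; c'Δl = 3.08; W sinα = 45.2
Σc'Δl = 15.4 kN/m; ΣN' = 711.3 kN/m; ΣW sinα = 383.4 kN/m
Resisting = 15.4 + 711.3·tan25.8° = 15.4 + 343.9 = 359.3 kN/m
FS = 359.3 / 383.4 = 0.937

FS = 0.94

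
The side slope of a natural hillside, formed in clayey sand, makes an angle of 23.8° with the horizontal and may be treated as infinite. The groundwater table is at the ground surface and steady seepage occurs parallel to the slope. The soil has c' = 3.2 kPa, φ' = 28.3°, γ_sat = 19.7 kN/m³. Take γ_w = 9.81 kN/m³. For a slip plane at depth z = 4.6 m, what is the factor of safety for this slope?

With seepage parallel to the slope and the water table at the surface, the effective normal stress on the slip plane uses the buoyant unit weight γ' = γ_sat − γ_w while the driving shear stress uses γ_sat:
FS = [c' + γ' z cos²β tanφ'] / [γ_sat z sinβ cosβ]
γ' = 19.7 − 9.81 = 9.89 kN/m³
Numerator = 3.2 + 9.89·4.6·cos²23.8°·tan28.3° = 3.2 + 9.89·4.6·0.8372·0.5384 = 23.707 kPa
Denominator = 19.7·4.6·sin23.8°·cos23.8° = 19.7·4.6·0.4035·0.9150 = 33.459 kPa
FS = 23.707 / 33.459 = 0.709

FS = 0.71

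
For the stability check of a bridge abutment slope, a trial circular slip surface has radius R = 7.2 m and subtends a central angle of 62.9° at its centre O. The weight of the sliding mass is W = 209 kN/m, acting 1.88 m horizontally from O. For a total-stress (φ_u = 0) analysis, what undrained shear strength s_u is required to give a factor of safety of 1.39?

s_u = 9.6 kPa

FS = s_u·L_a·R / (W·d), so s_u = FS·W·d / (L_a·R).
Arc length L_a = R·θ = 7.2·(62.9°·π/180) = 7.2·1.0978 = 7.90 m
s_u = 1.39·209·1.88 / (7.90·7.2) = 546.2 / 56.91 = 9.60 kPa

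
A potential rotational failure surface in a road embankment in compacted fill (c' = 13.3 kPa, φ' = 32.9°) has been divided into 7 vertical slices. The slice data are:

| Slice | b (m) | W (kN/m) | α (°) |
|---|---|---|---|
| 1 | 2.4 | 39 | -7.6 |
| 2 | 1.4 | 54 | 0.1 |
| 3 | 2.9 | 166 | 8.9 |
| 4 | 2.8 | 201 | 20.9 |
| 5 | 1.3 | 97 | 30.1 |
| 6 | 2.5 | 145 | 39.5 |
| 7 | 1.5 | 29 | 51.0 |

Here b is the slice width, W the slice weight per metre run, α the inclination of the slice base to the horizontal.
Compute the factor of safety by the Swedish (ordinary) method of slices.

Ordinary method of slices: FS = Σ[c'·Δl_i + (W_i cosα_i)·tanφ'] / Σ W_i sinα_i, with Δl_i = b_i / cosα_i.
Slice 1: Δl = 2.4/cos(-7.6°) = 2.421 m; N'_1 = 39·cos(-7.6°) = 38.7; c'Δl = 32.20; W sinα = -5.2
Slice 2: Δl = 1.4/cos0.1° = 1.400 m; N'_2 = 54·cos0.1° = 54.0; c'Δl = 18.62; W sinα = 0.1
Slice 3: Δl = 2.9/cos8.9° = 2.935 m; N'_3 = 166·cos8.9° = 164.0; c'Δl = 39.04; W sinα = 25.7
Slice 4: Δl = 2.8/cos20.9° = 2.997 m; N'_4 = 201·cos20.9° = 187.8; c'Δl = 39.86; W sinα = 71.7
Slice 5: Δl = 1.3/cos30.1° = 1.503 m; N'_5 = 97·cos30.1° = 83.9; c'Δl = 19.98; W sinα = 48.6
Slice 6: Δl = 2.5/cos39.5° = 3.240 m; N'_6 = 145·cos39.5° = 111.9; c'Δl = 43.09; W sinα = 92.2
Slice 7: Δl = 1.5/cos51.0° = 2.384 m; N'_7 = 29·cos51.0° = 18.3; c'Δl = 31.70; W sinα = 22.5
Σc'Δl = 224.5 kN/m; ΣN' = 658.5 kN/m; ΣW sinα = 255.7 kN/m
Resisting = 224.5 + 658.5·tan32.9° = 224.5 + 426.0 = 650.5 kN/m
FS = 650.5 / 255.7 = 2.544

FS = 2.54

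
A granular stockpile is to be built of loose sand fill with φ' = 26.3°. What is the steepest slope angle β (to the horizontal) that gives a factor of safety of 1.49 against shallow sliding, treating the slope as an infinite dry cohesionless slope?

β = 18.4°

For an infinite dry cohesionless slope FS = tanφ'/tanβ, so tanβ = tanφ' / FS.
tanβ = tan26.3° / 1.49 = 0.4942 / 1.49 = 0.3317
β = arctan(0.3317) = 18.35°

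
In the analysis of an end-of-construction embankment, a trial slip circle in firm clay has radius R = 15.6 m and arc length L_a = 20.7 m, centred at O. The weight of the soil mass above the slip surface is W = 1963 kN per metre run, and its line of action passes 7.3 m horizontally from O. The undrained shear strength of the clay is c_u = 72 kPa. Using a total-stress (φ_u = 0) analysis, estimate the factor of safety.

Taking moments about the centre O, the resisting moment is provided by the undrained shear strength acting along the arc:
M_R = c_u·L_a·R = 72·20.70·15.6 = 23250.2 kN·m/m
M_D = W·d = 1963·7.3 = 14329.9 kN·m/m
FS = M_R / M_D = 23250.2 / 14329.9 = 1.622

FS = 1.62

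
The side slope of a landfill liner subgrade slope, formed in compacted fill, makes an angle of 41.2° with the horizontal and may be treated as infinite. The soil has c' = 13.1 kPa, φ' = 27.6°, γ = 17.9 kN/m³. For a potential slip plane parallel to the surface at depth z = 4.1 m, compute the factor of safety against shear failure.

FS = 0.96

For an infinite slope with a slip plane parallel to the surface (no pore pressure): FS = [c' + γz cos²β tanφ'] / [γz sinβ cosβ].
γz = 17.9·4.1 = 73.39 kN/m²
Numerator = 13.1 + 73.39·cos²41.2°·tan27.6° = 13.1 + 73.39·0.5661·0.5228 = 34.821 kPa
Denominator = 73.39·sin41.2°·cos41.2° = 73.39·0.6587·0.7524 = 36.373 kPa
FS = 34.821 / 36.373 = 0.957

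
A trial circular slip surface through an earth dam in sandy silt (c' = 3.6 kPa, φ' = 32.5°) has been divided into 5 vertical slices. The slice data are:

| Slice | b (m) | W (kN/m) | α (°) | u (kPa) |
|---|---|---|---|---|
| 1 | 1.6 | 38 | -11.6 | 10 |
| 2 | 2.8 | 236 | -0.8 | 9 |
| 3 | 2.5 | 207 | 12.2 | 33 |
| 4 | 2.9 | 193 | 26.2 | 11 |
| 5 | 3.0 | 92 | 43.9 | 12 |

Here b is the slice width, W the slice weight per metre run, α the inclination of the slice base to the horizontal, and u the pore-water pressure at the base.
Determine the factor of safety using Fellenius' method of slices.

FS = 2.05

Ordinary method of slices: FS = Σ[c'·Δl_i + (W_i cosα_i − u_i·Δl_i)·tanφ'] / Σ W_i sinα_i, with Δl_i = b_i / cosα_i.
Slice 1: Δl = 1.6/cos(-11.6°) = 1.633 m; N'_1 = 38·cos(-11.6°) − 10·1.633 = 20.9; c'Δl = 5.88; W sinα = -7.6
Slice 2: Δl = 2.8/cos(-0.8°) = 2.800 m; N'_2 = 236·cos(-0.8°) − 9·2.800 = 210.8; c'Δl = 10.08; W sinα = -3.3
Slice 3: Δl = 2.5/cos12.2° = 2.558 m; N'_3 = 207·cos12.2° − 33·2.558 = 117.9; c'Δl = 9.21; W sinα = 43.7
Slice 4: Δl = 2.9/cos26.2° = 3.232 m; N'_4 = 193·cos26.2° − 11·3.232 = 137.6; c'Δl = 11.64; W sinα = 85.2
Slice 5: Δl = 3.0/cos43.9° = 4.163 m; N'_5 = 92·cos43.9° − 12·4.163 = 16.3; c'Δl = 14.99; W sinα = 63.8
Σc'Δl = 51.8 kN/m; ΣN' = 503.5 kN/m; ΣW sinα = 181.8 kN/m
Resisting = 51.8 + 503.5·tan32.5° = 51.8 + 320.8 = 372.6 kN/m
FS = 372.6 / 181.8 = 2.049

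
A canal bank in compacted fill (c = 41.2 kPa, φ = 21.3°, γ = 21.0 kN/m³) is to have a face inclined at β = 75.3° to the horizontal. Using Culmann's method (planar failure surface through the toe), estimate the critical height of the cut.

H_c = 17.16 m

Culmann's analysis gives the critical failure plane at α_cr = (β + φ)/2 = (75.3 + 21.3)/2 = 48.3°, and the critical height
H_c = (4c/γ) · sinβ cosφ / [1 − cos(β − φ)]
    = (4·41.2/21.0) · sin75.3°·cos21.3° / [1 − cos(54.0°)]
    = 7.848 · 0.9673·0.9317 / [1 − 0.5878]
    = 7.848 · 0.9012 / 0.4122
    = 17.16 m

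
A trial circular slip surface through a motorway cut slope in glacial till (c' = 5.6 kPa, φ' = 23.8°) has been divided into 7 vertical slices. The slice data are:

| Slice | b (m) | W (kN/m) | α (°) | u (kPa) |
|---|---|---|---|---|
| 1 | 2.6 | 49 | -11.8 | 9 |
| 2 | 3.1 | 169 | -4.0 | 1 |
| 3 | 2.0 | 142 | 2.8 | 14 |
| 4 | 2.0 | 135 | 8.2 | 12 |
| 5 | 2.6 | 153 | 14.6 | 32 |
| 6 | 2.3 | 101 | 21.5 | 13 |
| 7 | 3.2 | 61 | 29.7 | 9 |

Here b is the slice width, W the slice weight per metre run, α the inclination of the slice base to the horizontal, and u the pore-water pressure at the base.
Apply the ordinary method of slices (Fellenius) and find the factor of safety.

Ordinary method of slices: FS = Σ[c'·Δl_i + (W_i cosα_i − u_i·Δl_i)·tanφ'] / Σ W_i sinα_i, with Δl_i = b_i / cosα_i.
Slice 1: Δl = 2.6/cos(-11.8°) = 2.656 m; N'_1 = 49·cos(-11.8°) − 9·2.656 = 24.1; c'Δl = 14.87; W sinα = -10.0
Slice 2: Δl = 3.1/cos(-4.0°) = 3.108 m; N'_2 = 169·cos(-4.0°) − 1·3.108 = 165.5; c'Δl = 17.40; W sinα = -11.8
Slice 3: Δl = 2.0/cos2.8° = 2.002 m; N'_3 = 142·cos2.8° − 14·2.002 = 113.8; c'Δl = 11.21; W sinα = 6.9
Slice 4: Δl = 2.0/cos8.2° = 2.021 m; N'_4 = 135·cos8.2° − 12·2.021 = 109.4; c'Δl = 11.32; W sinα = 19.3
Slice 5: Δl = 2.6/cos14.6° = 2.687 m; N'_5 = 153·cos14.6° − 32·2.687 = 62.1; c'Δl = 15.05; W sinα = 38.6
Slice 6: Δl = 2.3/cos21.5° = 2.472 m; N'_6 = 101·cos21.5° − 13·2.472 = 61.8; c'Δl = 13.84; W sinα = 37.0
Slice 7: Δl = 3.2/cos29.7° = 3.684 m; N'_7 = 61·cos29.7° − 9·3.684 = 19.8; c'Δl = 20.63; W sinα = 30.2
Σc'Δl = 104.3 kN/m; ΣN' = 556.5 kN/m; ΣW sinα = 110.2 kN/m
Resisting = 104.3 + 556.5·tan23.8° = 104.3 + 245.4 = 349.8 kN/m
FS = 349.8 / 110.2 = 3.174

FS = 3.17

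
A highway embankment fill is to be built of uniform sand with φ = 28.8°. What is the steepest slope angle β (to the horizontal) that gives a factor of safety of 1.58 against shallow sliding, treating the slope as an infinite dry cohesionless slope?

For an infinite dry cohesionless slope FS = tanφ/tanβ, so tanβ = tanφ / FS.
tanβ = tan28.8° / 1.58 = 0.5498 / 1.58 = 0.3479
β = arctan(0.3479) = 19.19°

β = 19.2°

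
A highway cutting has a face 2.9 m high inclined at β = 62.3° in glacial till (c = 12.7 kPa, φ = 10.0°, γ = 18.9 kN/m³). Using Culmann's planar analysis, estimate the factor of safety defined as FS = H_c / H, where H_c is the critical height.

FS = 2.08

H_c = (4c/γ) · sinβ cosφ / [1 − cos(β − φ)]
    = (4·12.7/18.9) · sin62.3°·cos10.0° / [1 − cos52.3°]
    = 2.688 · 0.8719 / 0.3885 = 6.03 m
FS = H_c / H = 6.03 / 2.9 = 2.080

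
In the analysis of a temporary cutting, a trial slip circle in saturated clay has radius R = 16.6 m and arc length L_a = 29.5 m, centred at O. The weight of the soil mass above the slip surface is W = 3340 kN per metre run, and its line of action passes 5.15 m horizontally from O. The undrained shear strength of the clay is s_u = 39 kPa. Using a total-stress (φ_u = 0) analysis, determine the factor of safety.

FS = 1.11

Taking moments about the centre O, the resisting moment is provided by the undrained shear strength acting along the arc:
M_R = s_u·L_a·R = 39·29.50·16.6 = 19098.3 kN·m/m
M_D = W·d = 3340·5.15 = 17201.0 kN·m/m
FS = M_R / M_D = 19098.3 / 17201.0 = 1.110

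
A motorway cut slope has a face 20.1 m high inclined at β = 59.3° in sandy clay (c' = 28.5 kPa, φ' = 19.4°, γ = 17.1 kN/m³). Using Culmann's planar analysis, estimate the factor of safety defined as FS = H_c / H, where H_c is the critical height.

H_c = (4c'/γ) · sinβ cosφ' / [1 − cos(β − φ')]
    = (4·28.5/17.1) · sin59.3°·cos19.4° / [1 − cos39.9°]
    = 6.667 · 0.8110 / 0.2328 = 23.22 m
FS = H_c / H = 23.22 / 20.1 = 1.155

FS = 1.16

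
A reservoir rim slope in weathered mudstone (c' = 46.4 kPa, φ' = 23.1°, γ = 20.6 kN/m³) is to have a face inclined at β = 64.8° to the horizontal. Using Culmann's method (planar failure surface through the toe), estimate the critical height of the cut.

H_c = 29.60 m

Culmann's analysis gives the critical failure plane at α_cr = (β + φ')/2 = (64.8 + 23.1)/2 = 44.0°, and the critical height
H_c = (4c'/γ) · sinβ cosφ' / [1 − cos(β − φ')]
    = (4·46.4/20.6) · sin64.8°·cos23.1° / [1 − cos(41.7°)]
    = 9.010 · 0.9048·0.9198 / [1 − 0.7466]
    = 9.010 · 0.8323 / 0.2534
    = 29.60 m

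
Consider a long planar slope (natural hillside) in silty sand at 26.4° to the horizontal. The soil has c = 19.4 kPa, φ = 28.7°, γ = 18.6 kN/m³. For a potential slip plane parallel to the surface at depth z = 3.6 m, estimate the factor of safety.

FS = 1.83

For an infinite slope with a slip plane parallel to the surface (no pore pressure): FS = [c + γz cos²β tanφ] / [γz sinβ cosβ].
γz = 18.6·3.6 = 66.96 kN/m²
Numerator = 19.4 + 66.96·cos²26.4°·tan28.7° = 19.4 + 66.96·0.8023·0.5475 = 48.812 kPa
Denominator = 66.96·sin26.4°·cos26.4° = 66.96·0.4446·0.8957 = 26.668 kPa
FS = 48.812 / 26.668 = 1.830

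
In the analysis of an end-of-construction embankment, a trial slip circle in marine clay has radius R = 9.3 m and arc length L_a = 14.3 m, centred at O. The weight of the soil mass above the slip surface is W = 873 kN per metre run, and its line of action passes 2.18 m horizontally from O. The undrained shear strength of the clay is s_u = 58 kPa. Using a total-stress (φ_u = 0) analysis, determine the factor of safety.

Taking moments about the centre O, the resisting moment is provided by the undrained shear strength acting along the arc:
M_R = s_u·L_a·R = 58·14.30·9.3 = 7713.4 kN·m/m
M_D = W·d = 873·2.18 = 1903.1 kN·m/m
FS = M_R / M_D = 7713.4 / 1903.1 = 4.053

FS = 4.05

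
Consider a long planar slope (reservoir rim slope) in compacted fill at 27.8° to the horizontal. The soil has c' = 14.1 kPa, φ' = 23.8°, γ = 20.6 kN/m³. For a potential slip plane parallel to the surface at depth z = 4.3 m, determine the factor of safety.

FS = 1.22

For an infinite slope with a slip plane parallel to the surface (no pore pressure): FS = [c' + γz cos²β tanφ'] / [γz sinβ cosβ].
γz = 20.6·4.3 = 88.58 kN/m²
Numerator = 14.1 + 88.58·cos²27.8°·tan23.8° = 14.1 + 88.58·0.7825·0.4411 = 44.670 kPa
Denominator = 88.58·sin27.8°·cos27.8° = 88.58·0.4664·0.8846 = 36.544 kPa
FS = 44.670 / 36.544 = 1.222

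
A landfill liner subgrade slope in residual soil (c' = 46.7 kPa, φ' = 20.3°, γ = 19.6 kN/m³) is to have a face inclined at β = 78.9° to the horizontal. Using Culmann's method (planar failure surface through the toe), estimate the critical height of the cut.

Culmann's analysis gives the critical failure plane at α_cr = (β + φ')/2 = (78.9 + 20.3)/2 = 49.6°, and the critical height
H_c = (4c'/γ) · sinβ cosφ' / [1 − cos(β − φ')]
    = (4·46.7/19.6) · sin78.9°·cos20.3° / [1 − cos(58.6°)]
    = 9.531 · 0.9813·0.9379 / [1 − 0.5210]
    = 9.531 · 0.9203 / 0.4790
    = 18.31 m

H_c = 18.31 m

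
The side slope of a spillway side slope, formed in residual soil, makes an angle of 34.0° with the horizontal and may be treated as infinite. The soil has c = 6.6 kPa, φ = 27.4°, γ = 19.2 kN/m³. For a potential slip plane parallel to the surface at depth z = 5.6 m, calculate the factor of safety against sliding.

For an infinite slope with a slip plane parallel to the surface (no pore pressure): FS = [c + γz cos²β tanφ] / [γz sinβ cosβ].
γz = 19.2·5.6 = 107.52 kN/m²
Numerator = 6.6 + 107.52·cos²34.0°·tan27.4° = 6.6 + 107.52·0.6873·0.5184 = 44.906 kPa
Denominator = 107.52·sin34.0°·cos34.0° = 107.52·0.5592·0.8290 = 49.845 kPa
FS = 44.906 / 49.845 = 0.901

FS = 0.90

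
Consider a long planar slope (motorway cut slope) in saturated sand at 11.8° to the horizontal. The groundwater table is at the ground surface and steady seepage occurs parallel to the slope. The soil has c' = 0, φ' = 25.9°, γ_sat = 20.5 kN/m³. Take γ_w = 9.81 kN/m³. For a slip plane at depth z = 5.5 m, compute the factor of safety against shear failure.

FS = 1.21

With seepage parallel to the slope and the water table at the surface, the effective normal stress on the slip plane uses the buoyant unit weight γ' = γ_sat − γ_w while the driving shear stress uses γ_sat:
FS = [c' + γ' z cos²β tanφ'] / [γ_sat z sinβ cosβ]
(For c' = 0 this reduces to FS = (γ'/γ_sat)·tanφ'/tanβ.)
γ' = 20.5 − 9.81 = 10.69 kN/m³
Numerator = 0.0 + 10.69·5.5·cos²11.8°·tan25.9° = 0.0 + 10.69·5.5·0.9582·0.4856 = 27.355 kPa
Denominator = 20.5·5.5·sin11.8°·cos11.8° = 20.5·5.5·0.2045·0.9789 = 22.570 kPa
FS = 27.355 / 22.570 = 1.212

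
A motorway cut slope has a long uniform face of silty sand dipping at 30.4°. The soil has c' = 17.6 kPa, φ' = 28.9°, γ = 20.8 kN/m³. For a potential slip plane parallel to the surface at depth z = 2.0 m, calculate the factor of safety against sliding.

FS = 1.91

For an infinite slope with a slip plane parallel to the surface (no pore pressure): FS = [c' + γz cos²β tanφ'] / [γz sinβ cosβ].
γz = 20.8·2.0 = 41.60 kN/m²
Numerator = 17.6 + 41.60·cos²30.4°·tan28.9° = 17.6 + 41.60·0.7439·0.5520 = 34.684 kPa
Denominator = 41.60·sin30.4°·cos30.4° = 41.60·0.5060·0.8625 = 18.157 kPa
FS = 34.684 / 18.157 = 1.910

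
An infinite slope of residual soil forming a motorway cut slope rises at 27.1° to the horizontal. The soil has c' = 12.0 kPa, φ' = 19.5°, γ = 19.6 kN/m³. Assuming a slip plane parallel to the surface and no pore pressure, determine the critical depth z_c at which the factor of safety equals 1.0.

Setting FS = 1.00 in FS = [c' + γz cos²β tanφ'] / [γz sinβ cosβ] and solving for z:
z = c' / [γ cosβ (FS·sinβ − cosβ·tanφ')]
  = 12.0 / [19.6·cos27.1°·(1.00·sin27.1° − cos27.1°·tan19.5°)]
  = 12.0 / [19.6·0.8902·(1.00·0.4555 − 0.8902·0.3541)]
  = 12.0 / 2.4480 = 4.902 m

z_c = 4.90 m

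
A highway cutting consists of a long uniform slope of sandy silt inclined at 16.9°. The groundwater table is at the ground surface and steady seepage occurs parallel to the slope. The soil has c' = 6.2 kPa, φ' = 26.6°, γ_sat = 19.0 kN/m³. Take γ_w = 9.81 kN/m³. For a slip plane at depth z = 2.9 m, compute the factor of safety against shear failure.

With seepage parallel to the slope and the water table at the surface, the effective normal stress on the slip plane uses the buoyant unit weight γ' = γ_sat − γ_w while the driving shear stress uses γ_sat:
FS = [c' + γ' z cos²β tanφ'] / [γ_sat z sinβ cosβ]
γ' = 19.0 − 9.81 = 9.19 kN/m³
Numerator = 6.2 + 9.19·2.9·cos²16.9°·tan26.6° = 6.2 + 9.19·2.9·0.9155·0.5008 = 18.418 kPa
Denominator = 19.0·2.9·sin16.9°·cos16.9° = 19.0·2.9·0.2907·0.9568 = 15.326 kPa
FS = 18.418 / 15.326 = 1.202

FS = 1.20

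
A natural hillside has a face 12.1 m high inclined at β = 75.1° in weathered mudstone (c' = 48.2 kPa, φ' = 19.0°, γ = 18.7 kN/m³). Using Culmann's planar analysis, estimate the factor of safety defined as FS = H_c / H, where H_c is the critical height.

H_c = (4c'/γ) · sinβ cosφ' / [1 − cos(β − φ')]
    = (4·48.2/18.7) · sin75.1°·cos19.0° / [1 − cos56.1°]
    = 10.310 · 0.9137 / 0.4423 = 21.30 m
FS = H_c / H = 21.30 / 12.1 = 1.760

FS = 1.76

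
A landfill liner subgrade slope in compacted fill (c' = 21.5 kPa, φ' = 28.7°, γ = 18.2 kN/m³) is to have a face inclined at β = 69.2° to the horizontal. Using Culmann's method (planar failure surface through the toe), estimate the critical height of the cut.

H_c = 16.17 m

Culmann's analysis gives the critical failure plane at α_cr = (β + φ')/2 = (69.2 + 28.7)/2 = 49.0°, and the critical height
H_c = (4c'/γ) · sinβ cosφ' / [1 − cos(β − φ')]
    = (4·21.5/18.2) · sin69.2°·cos28.7° / [1 − cos(40.5°)]
    = 4.725 · 0.9348·0.8771 / [1 − 0.7604]
    = 4.725 · 0.8200 / 0.2396
    = 16.17 m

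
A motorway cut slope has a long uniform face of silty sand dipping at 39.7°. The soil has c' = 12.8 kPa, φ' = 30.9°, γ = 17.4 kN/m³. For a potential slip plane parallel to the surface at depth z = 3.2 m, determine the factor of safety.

FS = 1.19

For an infinite slope with a slip plane parallel to the surface (no pore pressure): FS = [c' + γz cos²β tanφ'] / [γz sinβ cosβ].
γz = 17.4·3.2 = 55.68 kN/m²
Numerator = 12.8 + 55.68·cos²39.7°·tan30.9° = 12.8 + 55.68·0.5920·0.5985 = 32.527 kPa
Denominator = 55.68·sin39.7°·cos39.7° = 55.68·0.6388·0.7694 = 27.365 kPa
FS = 32.527 / 27.365 = 1.189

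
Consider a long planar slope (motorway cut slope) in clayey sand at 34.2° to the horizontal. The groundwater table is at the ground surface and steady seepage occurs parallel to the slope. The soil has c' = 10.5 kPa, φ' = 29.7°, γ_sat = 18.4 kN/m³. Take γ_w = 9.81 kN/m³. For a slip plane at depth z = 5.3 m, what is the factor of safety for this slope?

With seepage parallel to the slope and the water table at the surface, the effective normal stress on the slip plane uses the buoyant unit weight γ' = γ_sat − γ_w while the driving shear stress uses γ_sat:
FS = [c' + γ' z cos²β tanφ'] / [γ_sat z sinβ cosβ]
γ' = 18.4 − 9.81 = 8.59 kN/m³
Numerator = 10.5 + 8.59·5.3·cos²34.2°·tan29.7° = 10.5 + 8.59·5.3·0.6841·0.5704 = 28.264 kPa
Denominator = 18.4·5.3·sin34.2°·cos34.2° = 18.4·5.3·0.5621·0.8271 = 45.336 kPa
FS = 28.264 / 45.336 = 0.623

FS = 0.62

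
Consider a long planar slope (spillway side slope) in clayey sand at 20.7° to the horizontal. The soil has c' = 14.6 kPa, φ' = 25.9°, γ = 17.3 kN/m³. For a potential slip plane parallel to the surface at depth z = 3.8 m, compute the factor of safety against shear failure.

For an infinite slope with a slip plane parallel to the surface (no pore pressure): FS = [c' + γz cos²β tanφ'] / [γz sinβ cosβ].
γz = 17.3·3.8 = 65.74 kN/m²
Numerator = 14.6 + 65.74·cos²20.7°·tan25.9° = 14.6 + 65.74·0.8751·0.4856 = 42.533 kPa
Denominator = 65.74·sin20.7°·cos20.7° = 65.74·0.3535·0.9354 = 21.737 kPa
FS = 42.533 / 21.737 = 1.957

FS = 1.96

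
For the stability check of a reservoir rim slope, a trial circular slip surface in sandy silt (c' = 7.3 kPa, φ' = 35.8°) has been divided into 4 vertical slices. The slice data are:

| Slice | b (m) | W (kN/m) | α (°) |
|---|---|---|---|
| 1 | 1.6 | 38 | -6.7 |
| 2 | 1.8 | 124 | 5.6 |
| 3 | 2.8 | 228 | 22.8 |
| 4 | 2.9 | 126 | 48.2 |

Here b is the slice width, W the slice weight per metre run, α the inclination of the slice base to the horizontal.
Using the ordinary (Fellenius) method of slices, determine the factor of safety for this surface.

Ordinary method of slices: FS = Σ[c'·Δl_i + (W_i cosα_i)·tanφ'] / Σ W_i sinα_i, with Δl_i = b_i / cosα_i.
Slice 1: Δl = 1.6/cos(-6.7°) = 1.611 m; N'_1 = 38·cos(-6.7°) = 37.7; c'Δl = 11.76; W sinα = -4.4
Slice 2: Δl = 1.8/cos5.6° = 1.809 m; N'_2 = 124·cos5.6° = 123.4; c'Δl = 13.20; W sinα = 12.1
Slice 3: Δl = 2.8/cos22.8° = 3.037 m; N'_3 = 228·cos22.8° = 210.2; c'Δl = 22.17; W sinα = 88.4
Slice 4: Δl = 2.9/cos48.2° = 4.351 m; N'_4 = 126·cos48.2° = 84.0; c'Δl = 31.76; W sinα = 93.9
Σc'Δl = 78.9 kN/m; ΣN' = 455.3 kN/m; ΣW sinα = 190.0 kN/m
Resisting = 78.9 + 455.3·tan35.8° = 78.9 + 328.4 = 407.3 kN/m
FS = 407.3 / 190.0 = 2.144

FS = 2.14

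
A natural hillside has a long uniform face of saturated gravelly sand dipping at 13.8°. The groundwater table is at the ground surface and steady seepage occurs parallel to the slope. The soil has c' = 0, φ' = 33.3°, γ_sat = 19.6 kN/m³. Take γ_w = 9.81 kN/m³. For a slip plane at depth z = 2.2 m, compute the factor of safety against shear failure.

With seepage parallel to the slope and the water table at the surface, the effective normal stress on the slip plane uses the buoyant unit weight γ' = γ_sat − γ_w while the driving shear stress uses γ_sat:
FS = [c' + γ' z cos²β tanφ'] / [γ_sat z sinβ cosβ]
(For c' = 0 this reduces to FS = (γ'/γ_sat)·tanφ'/tanβ.)
γ' = 19.6 − 9.81 = 9.79 kN/m³
Numerator = 0.0 + 9.79·2.2·cos²13.8°·tan33.3° = 0.0 + 9.79·2.2·0.9431·0.6569 = 13.343 kPa
Denominator = 19.6·2.2·sin13.8°·cos13.8° = 19.6·2.2·0.2385·0.9711 = 9.989 kPa
FS = 13.343 / 9.989 = 1.336

FS = 1.34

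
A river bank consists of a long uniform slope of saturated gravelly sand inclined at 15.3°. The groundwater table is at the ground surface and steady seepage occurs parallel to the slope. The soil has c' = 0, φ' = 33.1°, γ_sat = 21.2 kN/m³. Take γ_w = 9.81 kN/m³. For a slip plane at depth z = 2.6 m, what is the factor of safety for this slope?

FS = 1.28

With seepage parallel to the slope and the water table at the surface, the effective normal stress on the slip plane uses the buoyant unit weight γ' = γ_sat − γ_w while the driving shear stress uses γ_sat:
FS = [c' + γ' z cos²β tanφ'] / [γ_sat z sinβ cosβ]
(For c' = 0 this reduces to FS = (γ'/γ_sat)·tanφ'/tanβ.)
γ' = 21.2 − 9.81 = 11.39 kN/m³
Numerator = 0.0 + 11.39·2.6·cos²15.3°·tan33.1° = 0.0 + 11.39·2.6·0.9304·0.6519 = 17.961 kPa
Denominator = 21.2·2.6·sin15.3°·cos15.3° = 21.2·2.6·0.2639·0.9646 = 14.029 kPa
FS = 17.961 / 14.029 = 1.280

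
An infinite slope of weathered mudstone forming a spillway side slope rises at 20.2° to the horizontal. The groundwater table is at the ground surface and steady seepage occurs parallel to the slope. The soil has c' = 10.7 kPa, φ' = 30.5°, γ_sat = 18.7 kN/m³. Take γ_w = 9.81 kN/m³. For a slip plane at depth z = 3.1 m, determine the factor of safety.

With seepage parallel to the slope and the water table at the surface, the effective normal stress on the slip plane uses the buoyant unit weight γ' = γ_sat − γ_w while the driving shear stress uses γ_sat:
FS = [c' + γ' z cos²β tanφ'] / [γ_sat z sinβ cosβ]
γ' = 18.7 − 9.81 = 8.89 kN/m³
Numerator = 10.7 + 8.89·3.1·cos²20.2°·tan30.5° = 10.7 + 8.89·3.1·0.8808·0.5890 = 24.998 kPa
Denominator = 18.7·3.1·sin20.2°·cos20.2° = 18.7·3.1·0.3453·0.9385 = 18.786 kPa
FS = 24.998 / 18.786 = 1.331

FS = 1.33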